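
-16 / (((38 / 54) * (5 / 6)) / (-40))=20736 / 19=1091.37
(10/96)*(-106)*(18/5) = -39.75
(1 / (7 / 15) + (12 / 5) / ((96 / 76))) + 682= 48023 / 70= 686.04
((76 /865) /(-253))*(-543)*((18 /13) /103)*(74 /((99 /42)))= 256521888 /3223368005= 0.08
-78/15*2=-10.40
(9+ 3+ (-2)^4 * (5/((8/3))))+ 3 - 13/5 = 212/5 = 42.40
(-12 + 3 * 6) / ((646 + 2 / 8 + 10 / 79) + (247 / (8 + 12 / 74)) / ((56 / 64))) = 2004072 / 227449231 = 0.01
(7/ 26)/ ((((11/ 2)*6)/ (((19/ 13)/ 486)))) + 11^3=7215143497/ 5420844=1331.00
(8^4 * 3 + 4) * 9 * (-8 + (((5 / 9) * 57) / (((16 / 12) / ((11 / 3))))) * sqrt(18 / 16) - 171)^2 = 143630351361 / 32 - 5173380135 * sqrt(2) / 2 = 830316304.92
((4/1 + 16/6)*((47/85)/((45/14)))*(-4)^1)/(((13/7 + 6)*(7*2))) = -5264/126225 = -0.04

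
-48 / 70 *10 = -48 / 7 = -6.86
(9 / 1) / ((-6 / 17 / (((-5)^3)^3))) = 99609375 / 2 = 49804687.50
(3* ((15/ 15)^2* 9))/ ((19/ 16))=432/ 19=22.74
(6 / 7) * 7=6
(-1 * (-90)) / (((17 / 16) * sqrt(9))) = 480 / 17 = 28.24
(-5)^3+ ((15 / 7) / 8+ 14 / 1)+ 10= -5641 / 56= -100.73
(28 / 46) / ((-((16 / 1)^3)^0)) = -14 / 23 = -0.61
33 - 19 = 14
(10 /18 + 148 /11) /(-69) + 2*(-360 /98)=-2527123 /334719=-7.55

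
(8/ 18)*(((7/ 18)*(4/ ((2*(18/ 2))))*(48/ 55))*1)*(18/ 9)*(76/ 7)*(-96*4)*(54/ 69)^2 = -4980736/ 29095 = -171.19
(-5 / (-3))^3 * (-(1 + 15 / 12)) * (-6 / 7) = 125 / 14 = 8.93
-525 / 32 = -16.41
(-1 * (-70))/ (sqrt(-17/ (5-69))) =135.82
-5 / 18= -0.28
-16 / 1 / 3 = -16 / 3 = -5.33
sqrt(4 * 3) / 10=sqrt(3) / 5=0.35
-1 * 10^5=-100000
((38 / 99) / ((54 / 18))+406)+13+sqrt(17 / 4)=sqrt(17) / 2+124481 / 297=421.19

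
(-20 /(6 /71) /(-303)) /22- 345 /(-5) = 690286 /9999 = 69.04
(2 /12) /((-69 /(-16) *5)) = 8 /1035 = 0.01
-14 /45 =-0.31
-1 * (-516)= 516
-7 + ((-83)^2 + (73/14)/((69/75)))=2217829/322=6887.67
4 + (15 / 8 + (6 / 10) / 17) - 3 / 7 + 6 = 54653 / 4760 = 11.48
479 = 479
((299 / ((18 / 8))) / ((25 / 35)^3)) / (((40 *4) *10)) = 102557 / 450000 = 0.23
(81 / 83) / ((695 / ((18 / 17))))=1458 / 980645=0.00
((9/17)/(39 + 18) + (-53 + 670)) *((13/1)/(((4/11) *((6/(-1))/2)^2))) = 14249521/5814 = 2450.90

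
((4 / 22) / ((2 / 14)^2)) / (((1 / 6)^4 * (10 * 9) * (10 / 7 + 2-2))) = 24696 / 275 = 89.80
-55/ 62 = -0.89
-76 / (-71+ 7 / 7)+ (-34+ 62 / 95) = -21454 / 665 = -32.26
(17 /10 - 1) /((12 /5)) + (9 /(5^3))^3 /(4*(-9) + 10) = 177725627 /609375000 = 0.29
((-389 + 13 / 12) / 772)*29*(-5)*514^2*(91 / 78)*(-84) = -2184489764975 / 1158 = -1886433303.09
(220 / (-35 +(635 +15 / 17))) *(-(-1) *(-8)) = -5984 / 2043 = -2.93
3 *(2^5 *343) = 32928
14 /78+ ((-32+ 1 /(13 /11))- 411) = -17237 /39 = -441.97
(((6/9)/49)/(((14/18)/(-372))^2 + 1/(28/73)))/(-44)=-1868184/15751619807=-0.00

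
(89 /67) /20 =89 /1340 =0.07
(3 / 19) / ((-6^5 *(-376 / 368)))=23 / 1157328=0.00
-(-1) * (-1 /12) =-0.08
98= 98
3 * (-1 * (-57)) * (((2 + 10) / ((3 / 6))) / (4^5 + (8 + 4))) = 1026 / 259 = 3.96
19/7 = 2.71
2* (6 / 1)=12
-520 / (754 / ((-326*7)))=45640 / 29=1573.79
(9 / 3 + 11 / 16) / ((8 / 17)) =1003 / 128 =7.84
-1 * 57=-57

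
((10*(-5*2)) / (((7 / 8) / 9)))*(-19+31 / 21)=883200 / 49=18024.49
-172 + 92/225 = -38608/225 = -171.59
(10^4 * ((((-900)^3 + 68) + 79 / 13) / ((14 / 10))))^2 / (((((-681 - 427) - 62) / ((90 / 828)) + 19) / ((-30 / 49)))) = 1347202661209483910535000000000 / 871997581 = 1544961466136778091056.42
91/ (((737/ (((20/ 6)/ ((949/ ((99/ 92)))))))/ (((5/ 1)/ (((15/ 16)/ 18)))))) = 5040/ 112493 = 0.04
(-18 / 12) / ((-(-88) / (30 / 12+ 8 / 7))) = -153 / 2464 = -0.06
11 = 11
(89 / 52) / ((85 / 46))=2047 / 2210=0.93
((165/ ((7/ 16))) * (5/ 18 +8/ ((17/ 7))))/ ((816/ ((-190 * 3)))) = -941.00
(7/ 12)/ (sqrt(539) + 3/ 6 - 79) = -0.01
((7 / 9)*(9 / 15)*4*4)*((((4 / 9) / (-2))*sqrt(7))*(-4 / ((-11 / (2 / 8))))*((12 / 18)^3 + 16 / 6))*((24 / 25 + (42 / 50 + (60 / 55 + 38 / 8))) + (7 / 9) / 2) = -14245504*sqrt(7) / 3969405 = -9.50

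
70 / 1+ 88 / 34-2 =1200 / 17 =70.59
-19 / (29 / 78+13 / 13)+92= 8362 / 107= 78.15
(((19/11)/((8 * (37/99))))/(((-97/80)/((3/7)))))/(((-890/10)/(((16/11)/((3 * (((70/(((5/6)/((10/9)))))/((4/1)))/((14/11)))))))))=0.00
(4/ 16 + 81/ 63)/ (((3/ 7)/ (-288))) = -1032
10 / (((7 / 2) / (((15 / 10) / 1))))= 4.29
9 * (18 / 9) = 18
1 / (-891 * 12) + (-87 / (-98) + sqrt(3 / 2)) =2.11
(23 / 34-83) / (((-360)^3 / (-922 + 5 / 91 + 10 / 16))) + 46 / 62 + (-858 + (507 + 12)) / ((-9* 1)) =152773174410839 / 3977745408000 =38.41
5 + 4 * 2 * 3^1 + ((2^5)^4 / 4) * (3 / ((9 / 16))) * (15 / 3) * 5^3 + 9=2621440114 / 3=873813371.33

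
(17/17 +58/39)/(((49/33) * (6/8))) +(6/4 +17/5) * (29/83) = 6257971/1586130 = 3.95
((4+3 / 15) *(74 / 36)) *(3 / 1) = 259 / 10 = 25.90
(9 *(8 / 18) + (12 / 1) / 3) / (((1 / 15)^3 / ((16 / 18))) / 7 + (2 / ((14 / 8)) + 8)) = 0.87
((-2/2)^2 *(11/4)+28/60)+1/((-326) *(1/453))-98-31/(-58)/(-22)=-75029486/779955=-96.20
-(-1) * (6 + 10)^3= 4096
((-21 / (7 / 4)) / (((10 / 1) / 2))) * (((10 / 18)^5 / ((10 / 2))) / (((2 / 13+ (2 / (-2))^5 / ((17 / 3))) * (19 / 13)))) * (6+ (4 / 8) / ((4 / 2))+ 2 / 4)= 71825 / 13851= 5.19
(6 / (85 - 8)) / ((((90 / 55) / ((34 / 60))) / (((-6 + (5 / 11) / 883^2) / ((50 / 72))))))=-1749621946 / 7504506625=-0.23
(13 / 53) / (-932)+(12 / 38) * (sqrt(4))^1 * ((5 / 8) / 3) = 123243 / 938524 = 0.13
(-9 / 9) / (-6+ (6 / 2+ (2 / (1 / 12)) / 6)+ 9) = -1 / 10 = -0.10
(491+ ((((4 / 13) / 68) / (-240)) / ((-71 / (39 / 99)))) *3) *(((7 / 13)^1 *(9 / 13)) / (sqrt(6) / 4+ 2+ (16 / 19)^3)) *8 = 5352700840076965368 / 8966168764499375 - 515243278630401727 *sqrt(6) / 8966168764499375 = 456.23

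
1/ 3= 0.33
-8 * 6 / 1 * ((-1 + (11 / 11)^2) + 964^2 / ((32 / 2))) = -2787888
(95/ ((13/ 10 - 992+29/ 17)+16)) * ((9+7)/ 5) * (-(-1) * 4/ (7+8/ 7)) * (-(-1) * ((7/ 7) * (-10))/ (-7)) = -0.22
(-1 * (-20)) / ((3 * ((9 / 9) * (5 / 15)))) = 20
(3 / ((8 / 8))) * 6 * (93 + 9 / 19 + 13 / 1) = 36414 / 19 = 1916.53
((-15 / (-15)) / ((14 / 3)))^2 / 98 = 9 / 19208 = 0.00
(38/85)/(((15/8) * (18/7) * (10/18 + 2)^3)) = 28728/5170975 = 0.01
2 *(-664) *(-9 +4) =6640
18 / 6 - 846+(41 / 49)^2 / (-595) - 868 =-1711.00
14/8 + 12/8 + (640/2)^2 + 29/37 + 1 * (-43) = 15149433/148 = 102361.03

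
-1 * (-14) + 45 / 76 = 1109 / 76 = 14.59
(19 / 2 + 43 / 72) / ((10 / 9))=727 / 80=9.09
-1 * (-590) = 590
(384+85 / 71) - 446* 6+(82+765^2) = 41394150 / 71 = 583016.20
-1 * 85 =-85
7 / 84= 1 / 12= 0.08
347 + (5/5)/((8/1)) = 2777/8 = 347.12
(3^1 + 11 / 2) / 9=17 / 18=0.94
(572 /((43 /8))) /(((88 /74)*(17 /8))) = 30784 /731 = 42.11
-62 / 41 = -1.51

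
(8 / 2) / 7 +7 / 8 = 81 / 56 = 1.45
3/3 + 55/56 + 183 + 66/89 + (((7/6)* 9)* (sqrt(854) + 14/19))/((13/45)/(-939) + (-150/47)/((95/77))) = 88907242203093/486541364456- 792408015* sqrt(854)/195241318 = 64.13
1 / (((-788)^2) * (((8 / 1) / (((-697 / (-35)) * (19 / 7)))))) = 13243 / 1217050240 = 0.00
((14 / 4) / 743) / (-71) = -7 / 105506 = -0.00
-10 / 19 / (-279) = 10 / 5301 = 0.00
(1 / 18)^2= 1 / 324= 0.00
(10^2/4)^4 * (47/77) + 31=18361762/77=238464.44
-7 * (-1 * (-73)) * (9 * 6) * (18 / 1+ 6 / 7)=-520344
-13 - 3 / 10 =-133 / 10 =-13.30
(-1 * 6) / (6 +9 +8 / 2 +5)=-1 / 4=-0.25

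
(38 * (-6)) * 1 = -228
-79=-79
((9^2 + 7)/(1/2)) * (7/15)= 1232/15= 82.13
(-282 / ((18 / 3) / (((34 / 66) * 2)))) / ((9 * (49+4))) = -1598 / 15741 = -0.10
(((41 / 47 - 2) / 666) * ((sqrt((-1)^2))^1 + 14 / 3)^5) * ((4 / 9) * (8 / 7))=-1204038736 / 239601159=-5.03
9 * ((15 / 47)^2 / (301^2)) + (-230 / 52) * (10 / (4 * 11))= -115077966875 / 114478712348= -1.01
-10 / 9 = -1.11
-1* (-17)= 17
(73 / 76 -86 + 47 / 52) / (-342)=41563 / 168948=0.25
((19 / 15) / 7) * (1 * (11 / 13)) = 209 / 1365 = 0.15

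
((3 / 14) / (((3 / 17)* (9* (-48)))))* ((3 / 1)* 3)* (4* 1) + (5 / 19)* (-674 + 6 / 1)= -561443 / 3192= -175.89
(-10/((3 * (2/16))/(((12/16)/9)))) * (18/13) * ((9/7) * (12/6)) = -720/91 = -7.91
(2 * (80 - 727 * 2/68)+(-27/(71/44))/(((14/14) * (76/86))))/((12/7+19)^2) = 110462807/482166325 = 0.23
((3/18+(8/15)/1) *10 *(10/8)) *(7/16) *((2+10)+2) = 1715/32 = 53.59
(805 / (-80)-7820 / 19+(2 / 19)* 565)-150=-155699 / 304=-512.17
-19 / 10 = -1.90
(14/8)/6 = 7/24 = 0.29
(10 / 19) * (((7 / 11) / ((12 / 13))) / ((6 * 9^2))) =455 / 609444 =0.00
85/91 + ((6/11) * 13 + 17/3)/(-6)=-21481/18018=-1.19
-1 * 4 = -4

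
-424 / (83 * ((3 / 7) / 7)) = -20776 / 249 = -83.44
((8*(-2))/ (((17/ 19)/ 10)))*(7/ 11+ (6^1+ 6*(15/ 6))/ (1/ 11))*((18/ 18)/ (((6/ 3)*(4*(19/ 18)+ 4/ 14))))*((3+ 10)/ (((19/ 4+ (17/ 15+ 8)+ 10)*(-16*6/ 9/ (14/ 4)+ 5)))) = -999165585600/ 780063581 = -1280.88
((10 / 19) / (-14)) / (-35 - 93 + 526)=-5 / 52934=-0.00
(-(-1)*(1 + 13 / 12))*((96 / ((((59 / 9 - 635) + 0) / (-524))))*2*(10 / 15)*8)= 1257600 / 707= 1778.78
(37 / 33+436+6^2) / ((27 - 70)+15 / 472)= -7369336 / 669273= -11.01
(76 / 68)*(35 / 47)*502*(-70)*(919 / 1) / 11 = -21475283900 / 8789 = -2443427.45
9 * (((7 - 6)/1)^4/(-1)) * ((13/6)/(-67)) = 39/134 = 0.29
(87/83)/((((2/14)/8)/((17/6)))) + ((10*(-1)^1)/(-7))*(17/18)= 167.66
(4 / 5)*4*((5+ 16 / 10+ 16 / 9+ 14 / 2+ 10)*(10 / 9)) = 90.23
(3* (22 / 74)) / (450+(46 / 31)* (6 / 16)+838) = 4092 / 5911897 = 0.00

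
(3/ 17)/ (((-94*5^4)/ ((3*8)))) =-36/ 499375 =-0.00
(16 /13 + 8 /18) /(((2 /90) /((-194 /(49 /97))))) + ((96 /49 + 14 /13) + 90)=-18382376 /637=-28857.73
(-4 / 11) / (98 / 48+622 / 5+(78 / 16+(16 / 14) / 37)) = -0.00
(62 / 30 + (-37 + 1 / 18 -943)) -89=-96019 / 90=-1066.88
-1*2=-2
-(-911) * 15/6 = 4555/2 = 2277.50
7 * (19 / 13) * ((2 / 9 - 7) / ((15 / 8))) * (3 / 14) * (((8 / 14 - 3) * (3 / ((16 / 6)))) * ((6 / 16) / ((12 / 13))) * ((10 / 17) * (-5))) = -25.87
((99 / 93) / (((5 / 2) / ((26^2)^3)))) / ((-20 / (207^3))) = -45210058439131872 / 775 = -58335559276299.19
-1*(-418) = 418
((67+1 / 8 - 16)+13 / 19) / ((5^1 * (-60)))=-105 / 608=-0.17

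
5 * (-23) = -115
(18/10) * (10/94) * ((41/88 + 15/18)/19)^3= 40353607/659064519168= 0.00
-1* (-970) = 970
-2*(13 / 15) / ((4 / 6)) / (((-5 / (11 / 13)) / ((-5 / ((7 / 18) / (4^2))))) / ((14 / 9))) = -704 / 5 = -140.80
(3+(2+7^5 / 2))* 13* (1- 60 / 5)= -2404831 / 2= -1202415.50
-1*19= -19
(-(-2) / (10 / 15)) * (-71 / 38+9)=813 / 38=21.39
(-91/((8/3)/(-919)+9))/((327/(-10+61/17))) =83629/421685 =0.20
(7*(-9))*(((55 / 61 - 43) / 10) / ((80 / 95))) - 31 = 346417 / 1220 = 283.95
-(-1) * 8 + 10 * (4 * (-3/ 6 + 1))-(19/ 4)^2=87/ 16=5.44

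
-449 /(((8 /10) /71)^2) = -56585225 /16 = -3536576.56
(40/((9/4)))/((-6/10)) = -800/27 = -29.63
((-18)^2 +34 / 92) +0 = 14921 / 46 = 324.37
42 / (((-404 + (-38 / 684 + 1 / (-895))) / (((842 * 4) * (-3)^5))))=553762046880 / 6509353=85071.75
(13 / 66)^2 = 169 / 4356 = 0.04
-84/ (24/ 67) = -469/ 2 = -234.50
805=805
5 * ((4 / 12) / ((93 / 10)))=50 / 279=0.18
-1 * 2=-2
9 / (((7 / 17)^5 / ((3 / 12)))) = 12778713 / 67228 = 190.08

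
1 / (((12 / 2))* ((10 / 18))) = 3 / 10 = 0.30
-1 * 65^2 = -4225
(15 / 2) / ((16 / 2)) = 15 / 16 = 0.94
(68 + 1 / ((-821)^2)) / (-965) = -45834789 / 650449565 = -0.07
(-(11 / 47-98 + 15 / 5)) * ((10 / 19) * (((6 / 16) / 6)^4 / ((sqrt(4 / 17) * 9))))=11135 * sqrt(17) / 263356416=0.00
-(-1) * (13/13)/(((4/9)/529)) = 4761/4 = 1190.25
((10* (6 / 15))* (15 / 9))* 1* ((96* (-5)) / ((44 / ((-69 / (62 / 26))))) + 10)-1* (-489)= 2721247 / 1023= 2660.07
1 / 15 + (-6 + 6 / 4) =-133 / 30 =-4.43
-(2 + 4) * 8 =-48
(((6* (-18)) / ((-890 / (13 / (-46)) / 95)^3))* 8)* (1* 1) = -406869021 / 17154715646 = -0.02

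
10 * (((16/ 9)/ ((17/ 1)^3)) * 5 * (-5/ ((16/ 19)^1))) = -4750/ 44217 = -0.11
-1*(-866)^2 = -749956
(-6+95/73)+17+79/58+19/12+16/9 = 1297475/76212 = 17.02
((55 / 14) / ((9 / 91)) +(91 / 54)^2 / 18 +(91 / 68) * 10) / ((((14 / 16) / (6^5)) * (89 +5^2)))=760412432 / 183141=4152.06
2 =2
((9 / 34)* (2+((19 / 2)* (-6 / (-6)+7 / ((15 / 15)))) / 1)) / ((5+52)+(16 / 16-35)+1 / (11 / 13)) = 0.85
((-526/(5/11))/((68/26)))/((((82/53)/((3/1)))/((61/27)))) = -121589897/62730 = -1938.31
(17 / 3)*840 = 4760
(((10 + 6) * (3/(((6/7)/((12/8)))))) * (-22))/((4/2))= -924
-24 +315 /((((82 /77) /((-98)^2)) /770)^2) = 25533936024639925656 /1681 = 15189729937322977.78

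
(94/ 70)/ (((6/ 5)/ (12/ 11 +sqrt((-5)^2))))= 3149/ 462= 6.82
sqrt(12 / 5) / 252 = sqrt(15) / 630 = 0.01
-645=-645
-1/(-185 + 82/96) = 48/8839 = 0.01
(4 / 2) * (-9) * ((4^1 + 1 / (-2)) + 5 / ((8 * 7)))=-1809 / 28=-64.61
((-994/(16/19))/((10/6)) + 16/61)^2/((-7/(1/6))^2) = 2984010950041/10502150400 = 284.13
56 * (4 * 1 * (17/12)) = 317.33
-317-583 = -900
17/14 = 1.21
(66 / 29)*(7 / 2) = 231 / 29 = 7.97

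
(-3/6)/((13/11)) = -11/26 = -0.42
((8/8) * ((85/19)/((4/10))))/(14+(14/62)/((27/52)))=355725/459116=0.77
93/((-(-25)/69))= 256.68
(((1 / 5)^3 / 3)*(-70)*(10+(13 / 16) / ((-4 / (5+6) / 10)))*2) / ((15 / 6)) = 1.84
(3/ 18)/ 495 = 1/ 2970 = 0.00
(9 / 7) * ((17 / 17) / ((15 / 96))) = 288 / 35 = 8.23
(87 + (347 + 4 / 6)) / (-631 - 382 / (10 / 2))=-6520 / 10611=-0.61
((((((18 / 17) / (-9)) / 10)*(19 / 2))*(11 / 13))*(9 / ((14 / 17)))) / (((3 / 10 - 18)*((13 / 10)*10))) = 627 / 139594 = 0.00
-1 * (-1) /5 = 1 /5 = 0.20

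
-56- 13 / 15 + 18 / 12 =-1661 / 30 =-55.37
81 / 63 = 9 / 7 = 1.29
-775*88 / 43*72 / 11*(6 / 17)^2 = -16070400 / 12427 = -1293.18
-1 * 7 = -7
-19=-19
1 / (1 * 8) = 0.12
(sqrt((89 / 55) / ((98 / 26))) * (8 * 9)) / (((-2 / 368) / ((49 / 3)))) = -30912 * sqrt(63635) / 55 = -141779.17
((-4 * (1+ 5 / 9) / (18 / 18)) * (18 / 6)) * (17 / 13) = -952 / 39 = -24.41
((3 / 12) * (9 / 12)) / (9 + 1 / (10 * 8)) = 0.02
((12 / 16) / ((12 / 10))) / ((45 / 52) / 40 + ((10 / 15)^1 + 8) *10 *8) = 780 / 865307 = 0.00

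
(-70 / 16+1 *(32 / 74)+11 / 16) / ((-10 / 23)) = 44321 / 5920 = 7.49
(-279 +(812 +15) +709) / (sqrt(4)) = 1257 / 2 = 628.50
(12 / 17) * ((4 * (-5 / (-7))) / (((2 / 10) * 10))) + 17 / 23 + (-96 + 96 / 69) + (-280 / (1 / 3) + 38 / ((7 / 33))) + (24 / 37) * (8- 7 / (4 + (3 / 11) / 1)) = -3567789341 / 4759643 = -749.59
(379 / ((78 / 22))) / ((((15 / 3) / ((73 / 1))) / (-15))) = -304337 / 13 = -23410.54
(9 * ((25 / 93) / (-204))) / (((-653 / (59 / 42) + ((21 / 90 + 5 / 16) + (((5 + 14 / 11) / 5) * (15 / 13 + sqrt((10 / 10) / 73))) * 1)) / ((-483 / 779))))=-418208329575635098500 / 26324349508824100873038253 - 15527878742376000 * sqrt(73) / 26324349508824100873038253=-0.00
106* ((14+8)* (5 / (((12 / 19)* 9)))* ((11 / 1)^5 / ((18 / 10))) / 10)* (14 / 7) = 8919809635 / 243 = 36707035.53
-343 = -343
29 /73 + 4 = 321 /73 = 4.40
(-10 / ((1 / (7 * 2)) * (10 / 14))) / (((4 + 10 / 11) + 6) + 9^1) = -9.84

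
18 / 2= 9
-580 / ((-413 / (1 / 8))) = 145 / 826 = 0.18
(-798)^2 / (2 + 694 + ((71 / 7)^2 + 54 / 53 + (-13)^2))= 413444997 / 629056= 657.25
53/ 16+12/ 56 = 395/ 112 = 3.53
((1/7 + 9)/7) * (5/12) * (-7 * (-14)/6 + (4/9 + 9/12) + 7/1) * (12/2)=80.09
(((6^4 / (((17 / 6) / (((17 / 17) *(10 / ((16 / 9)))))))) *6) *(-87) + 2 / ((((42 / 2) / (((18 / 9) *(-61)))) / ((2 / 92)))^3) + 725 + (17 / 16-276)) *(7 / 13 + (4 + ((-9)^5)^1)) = 2256106439426568025415 / 28459391688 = 79274584086.70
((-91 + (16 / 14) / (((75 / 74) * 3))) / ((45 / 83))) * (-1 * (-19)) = -225089941 / 70875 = -3175.87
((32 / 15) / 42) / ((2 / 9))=0.23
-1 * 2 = -2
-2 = -2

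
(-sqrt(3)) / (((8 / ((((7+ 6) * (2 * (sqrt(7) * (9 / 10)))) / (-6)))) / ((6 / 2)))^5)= 1074299537493 * sqrt(21) / 3276800000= 1502.40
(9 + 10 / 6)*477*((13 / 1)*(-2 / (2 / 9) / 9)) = -66144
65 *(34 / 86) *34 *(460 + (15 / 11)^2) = 2099599450 / 5203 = 403536.32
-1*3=-3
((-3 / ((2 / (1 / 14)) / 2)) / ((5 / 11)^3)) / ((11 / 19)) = -6897 / 1750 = -3.94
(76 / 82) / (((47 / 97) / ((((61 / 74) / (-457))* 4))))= -449692 / 32583643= -0.01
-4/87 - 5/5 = -91/87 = -1.05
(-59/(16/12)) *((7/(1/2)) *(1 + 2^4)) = -21063/2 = -10531.50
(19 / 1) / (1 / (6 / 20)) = 57 / 10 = 5.70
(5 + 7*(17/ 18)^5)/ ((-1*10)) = -19386839/ 18895680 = -1.03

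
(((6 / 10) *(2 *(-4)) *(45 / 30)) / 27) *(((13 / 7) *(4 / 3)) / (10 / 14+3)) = -8 / 45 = -0.18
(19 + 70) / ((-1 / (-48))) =4272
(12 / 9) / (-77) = -4 / 231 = -0.02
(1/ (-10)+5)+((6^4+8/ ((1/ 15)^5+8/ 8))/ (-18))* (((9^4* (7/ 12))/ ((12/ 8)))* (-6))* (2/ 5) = 105274595888/ 237305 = 443625.70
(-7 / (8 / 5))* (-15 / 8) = 525 / 64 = 8.20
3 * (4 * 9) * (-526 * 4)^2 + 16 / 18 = 4302865160 / 9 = 478096128.89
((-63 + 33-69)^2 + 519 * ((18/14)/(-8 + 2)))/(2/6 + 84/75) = 10174275/1526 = 6667.28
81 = 81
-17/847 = -0.02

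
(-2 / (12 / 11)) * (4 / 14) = -11 / 21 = -0.52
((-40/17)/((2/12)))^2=57600/289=199.31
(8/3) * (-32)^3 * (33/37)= -77934.70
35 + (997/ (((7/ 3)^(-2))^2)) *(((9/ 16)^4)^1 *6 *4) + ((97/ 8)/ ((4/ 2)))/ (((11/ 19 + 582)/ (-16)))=6441914781123/ 90677248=71042.24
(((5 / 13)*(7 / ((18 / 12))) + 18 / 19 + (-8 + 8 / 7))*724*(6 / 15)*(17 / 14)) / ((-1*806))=131350976 / 73162635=1.80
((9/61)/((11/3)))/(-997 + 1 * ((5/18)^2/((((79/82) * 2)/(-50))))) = -345546/8578890001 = -0.00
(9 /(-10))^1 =-9 /10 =-0.90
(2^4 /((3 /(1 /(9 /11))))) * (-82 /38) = -14.07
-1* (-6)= 6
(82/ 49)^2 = 6724/ 2401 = 2.80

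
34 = 34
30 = 30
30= 30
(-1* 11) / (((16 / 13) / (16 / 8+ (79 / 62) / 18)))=-330473 / 17856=-18.51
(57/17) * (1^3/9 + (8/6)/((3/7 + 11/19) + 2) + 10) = 180481/5100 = 35.39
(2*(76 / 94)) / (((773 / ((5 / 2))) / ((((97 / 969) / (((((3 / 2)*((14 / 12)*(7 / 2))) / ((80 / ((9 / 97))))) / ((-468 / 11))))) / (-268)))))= 782828800 / 66913091553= 0.01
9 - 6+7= 10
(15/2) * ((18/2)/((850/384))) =2592/85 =30.49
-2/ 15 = -0.13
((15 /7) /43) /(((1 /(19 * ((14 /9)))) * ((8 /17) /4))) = 1615 /129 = 12.52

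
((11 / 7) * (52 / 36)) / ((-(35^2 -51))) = -143 / 73962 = -0.00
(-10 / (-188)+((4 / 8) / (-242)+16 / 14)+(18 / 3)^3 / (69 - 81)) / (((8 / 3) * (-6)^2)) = -892041 / 5095552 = -0.18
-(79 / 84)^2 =-6241 / 7056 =-0.88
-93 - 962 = -1055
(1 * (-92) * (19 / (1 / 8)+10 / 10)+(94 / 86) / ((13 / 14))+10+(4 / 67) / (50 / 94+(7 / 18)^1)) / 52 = -102587947973 / 379286531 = -270.48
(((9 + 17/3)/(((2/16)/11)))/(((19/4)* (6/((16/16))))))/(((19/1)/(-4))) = -30976/3249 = -9.53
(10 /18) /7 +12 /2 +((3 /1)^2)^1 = 950 /63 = 15.08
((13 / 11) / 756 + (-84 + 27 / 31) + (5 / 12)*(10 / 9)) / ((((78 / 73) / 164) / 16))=-510260503576 / 2513511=-203007.07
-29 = -29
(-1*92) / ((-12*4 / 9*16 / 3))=3.23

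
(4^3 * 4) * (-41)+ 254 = -10242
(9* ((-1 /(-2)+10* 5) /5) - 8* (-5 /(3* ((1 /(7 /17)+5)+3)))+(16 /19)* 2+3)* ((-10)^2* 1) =40304590 /4161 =9686.27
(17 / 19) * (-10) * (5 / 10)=-85 / 19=-4.47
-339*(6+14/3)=-3616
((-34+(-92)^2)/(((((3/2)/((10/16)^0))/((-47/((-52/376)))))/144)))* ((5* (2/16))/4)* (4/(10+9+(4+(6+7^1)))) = 62072900/13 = 4774838.46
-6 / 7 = -0.86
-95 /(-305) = 19 /61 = 0.31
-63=-63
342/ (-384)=-57/ 64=-0.89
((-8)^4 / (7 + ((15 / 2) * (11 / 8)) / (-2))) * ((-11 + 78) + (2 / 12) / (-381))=10037559296 / 67437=148843.50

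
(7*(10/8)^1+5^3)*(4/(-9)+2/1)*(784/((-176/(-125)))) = 22938125/198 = 115849.12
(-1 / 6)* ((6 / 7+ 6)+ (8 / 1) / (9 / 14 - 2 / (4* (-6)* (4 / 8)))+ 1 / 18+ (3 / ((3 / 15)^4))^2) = -7530504725 / 12852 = -585940.30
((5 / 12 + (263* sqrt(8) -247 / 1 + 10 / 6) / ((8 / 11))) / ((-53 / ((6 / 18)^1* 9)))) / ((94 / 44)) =44473 / 4982 -95469* sqrt(2) / 4982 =-18.17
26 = 26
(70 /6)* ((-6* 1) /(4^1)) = -35 /2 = -17.50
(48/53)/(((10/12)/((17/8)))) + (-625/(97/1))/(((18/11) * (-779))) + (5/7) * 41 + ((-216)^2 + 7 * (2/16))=471189162384599/10092194280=46688.48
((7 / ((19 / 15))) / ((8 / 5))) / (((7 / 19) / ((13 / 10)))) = 195 / 16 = 12.19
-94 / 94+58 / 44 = 7 / 22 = 0.32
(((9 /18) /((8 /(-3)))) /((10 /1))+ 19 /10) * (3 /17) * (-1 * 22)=-9933 /1360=-7.30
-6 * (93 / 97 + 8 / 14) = -6234 / 679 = -9.18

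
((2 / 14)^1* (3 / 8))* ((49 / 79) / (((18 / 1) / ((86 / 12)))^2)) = 12943 / 2457216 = 0.01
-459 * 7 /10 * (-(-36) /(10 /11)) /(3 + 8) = -28917 /25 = -1156.68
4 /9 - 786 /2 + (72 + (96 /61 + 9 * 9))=-130652 /549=-237.98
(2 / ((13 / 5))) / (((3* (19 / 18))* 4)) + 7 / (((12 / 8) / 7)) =24251 / 741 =32.73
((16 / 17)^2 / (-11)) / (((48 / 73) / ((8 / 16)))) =-0.06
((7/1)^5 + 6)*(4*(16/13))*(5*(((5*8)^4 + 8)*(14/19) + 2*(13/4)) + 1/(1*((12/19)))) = 578478701394928/741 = 780673011329.19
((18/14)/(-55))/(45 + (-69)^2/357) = -51/127270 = -0.00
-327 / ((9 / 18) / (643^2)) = -270395646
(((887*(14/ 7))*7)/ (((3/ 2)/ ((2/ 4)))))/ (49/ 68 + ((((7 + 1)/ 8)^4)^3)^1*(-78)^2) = 844424/ 1241283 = 0.68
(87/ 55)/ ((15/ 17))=1.79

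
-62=-62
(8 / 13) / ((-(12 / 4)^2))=-8 / 117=-0.07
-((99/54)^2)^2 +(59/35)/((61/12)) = -30340967/2766960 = -10.97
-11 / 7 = -1.57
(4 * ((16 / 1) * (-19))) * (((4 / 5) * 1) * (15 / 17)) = -14592 / 17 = -858.35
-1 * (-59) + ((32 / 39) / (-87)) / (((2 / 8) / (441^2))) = -2743709 / 377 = -7277.74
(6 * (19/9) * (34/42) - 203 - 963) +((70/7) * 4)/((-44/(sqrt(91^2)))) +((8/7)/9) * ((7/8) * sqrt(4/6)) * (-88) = -858262/693 - 88 * sqrt(6)/27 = -1246.46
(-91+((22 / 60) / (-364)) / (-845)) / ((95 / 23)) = -22.03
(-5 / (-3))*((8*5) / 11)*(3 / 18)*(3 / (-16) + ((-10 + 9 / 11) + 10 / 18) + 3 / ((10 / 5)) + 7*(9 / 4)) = 334075 / 39204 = 8.52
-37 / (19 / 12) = -444 / 19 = -23.37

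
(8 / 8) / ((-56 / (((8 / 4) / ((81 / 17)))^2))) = -289 / 91854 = -0.00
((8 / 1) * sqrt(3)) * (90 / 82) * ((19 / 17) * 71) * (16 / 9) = 2145.46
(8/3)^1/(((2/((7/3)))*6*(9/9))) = 14/27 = 0.52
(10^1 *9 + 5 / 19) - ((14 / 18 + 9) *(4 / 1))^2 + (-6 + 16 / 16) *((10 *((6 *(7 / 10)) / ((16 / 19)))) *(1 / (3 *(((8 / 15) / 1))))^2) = -1210971257 / 787968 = -1536.83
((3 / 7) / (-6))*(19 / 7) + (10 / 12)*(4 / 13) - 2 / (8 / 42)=-19946 / 1911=-10.44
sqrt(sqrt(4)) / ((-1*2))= -sqrt(2) / 2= -0.71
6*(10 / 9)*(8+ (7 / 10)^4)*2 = 109.87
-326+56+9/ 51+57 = -3618/ 17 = -212.82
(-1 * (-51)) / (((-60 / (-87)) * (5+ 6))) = 1479 / 220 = 6.72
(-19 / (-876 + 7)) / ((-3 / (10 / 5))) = -38 / 2607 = -0.01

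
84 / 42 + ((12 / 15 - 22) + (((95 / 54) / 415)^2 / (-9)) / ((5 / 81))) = -214275817 / 11160180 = -19.20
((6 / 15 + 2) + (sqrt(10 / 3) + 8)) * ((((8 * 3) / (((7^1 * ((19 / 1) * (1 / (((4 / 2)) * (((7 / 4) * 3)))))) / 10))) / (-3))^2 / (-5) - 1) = -168532 / 1805 - 3241 * sqrt(30) / 1083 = -109.76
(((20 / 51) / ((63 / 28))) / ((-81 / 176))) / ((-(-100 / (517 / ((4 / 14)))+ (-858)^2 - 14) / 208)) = 1059874816 / 9904956472035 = 0.00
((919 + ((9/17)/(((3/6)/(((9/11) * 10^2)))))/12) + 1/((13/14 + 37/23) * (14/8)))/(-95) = -141541259/14514005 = -9.75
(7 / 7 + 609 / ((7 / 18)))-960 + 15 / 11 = 6692 / 11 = 608.36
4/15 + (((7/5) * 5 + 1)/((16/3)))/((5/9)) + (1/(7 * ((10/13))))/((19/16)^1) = 12461/3990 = 3.12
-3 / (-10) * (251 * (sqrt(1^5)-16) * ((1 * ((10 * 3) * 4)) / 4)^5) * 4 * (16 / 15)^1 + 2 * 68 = -117106559864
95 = 95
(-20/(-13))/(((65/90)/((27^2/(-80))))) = -19.41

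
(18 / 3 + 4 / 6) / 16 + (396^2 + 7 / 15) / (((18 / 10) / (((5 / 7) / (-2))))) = -23522155 / 756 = -31113.96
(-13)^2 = 169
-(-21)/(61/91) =1911/61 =31.33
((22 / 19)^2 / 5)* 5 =484 / 361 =1.34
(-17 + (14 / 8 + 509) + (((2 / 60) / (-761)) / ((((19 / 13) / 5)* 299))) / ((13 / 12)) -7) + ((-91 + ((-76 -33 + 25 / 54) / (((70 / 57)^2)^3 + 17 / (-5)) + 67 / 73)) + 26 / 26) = -20882591168922562619645 / 6571221939513659324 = -3177.89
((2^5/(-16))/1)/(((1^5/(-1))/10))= 20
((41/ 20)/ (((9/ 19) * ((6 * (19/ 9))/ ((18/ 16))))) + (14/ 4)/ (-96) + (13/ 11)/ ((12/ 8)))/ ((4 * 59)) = 1999/ 415360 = 0.00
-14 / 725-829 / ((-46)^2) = -630649 / 1534100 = -0.41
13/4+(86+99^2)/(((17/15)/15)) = 8898521/68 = 130860.60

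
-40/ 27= -1.48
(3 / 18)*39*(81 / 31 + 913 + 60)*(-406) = -79813916 / 31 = -2574642.45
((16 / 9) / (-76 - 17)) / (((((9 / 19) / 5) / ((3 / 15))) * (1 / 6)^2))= -1216 / 837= -1.45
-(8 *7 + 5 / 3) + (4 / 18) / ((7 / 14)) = -515 / 9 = -57.22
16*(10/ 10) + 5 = 21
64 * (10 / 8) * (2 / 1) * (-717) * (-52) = 5965440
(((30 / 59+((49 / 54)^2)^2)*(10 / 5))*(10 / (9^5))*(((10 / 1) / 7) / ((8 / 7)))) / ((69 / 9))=14880373475 / 227115188743536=0.00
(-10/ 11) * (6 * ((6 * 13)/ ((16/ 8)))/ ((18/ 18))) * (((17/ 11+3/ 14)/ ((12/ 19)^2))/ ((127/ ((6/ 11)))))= -19077045/ 4733036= -4.03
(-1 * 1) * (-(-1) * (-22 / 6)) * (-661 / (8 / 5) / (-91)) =36355 / 2184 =16.65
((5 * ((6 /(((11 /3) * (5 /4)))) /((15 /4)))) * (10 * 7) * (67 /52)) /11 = 22512 /1573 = 14.31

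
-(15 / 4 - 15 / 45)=-41 / 12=-3.42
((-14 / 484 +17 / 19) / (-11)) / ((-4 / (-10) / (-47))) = 935535 / 101156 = 9.25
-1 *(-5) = 5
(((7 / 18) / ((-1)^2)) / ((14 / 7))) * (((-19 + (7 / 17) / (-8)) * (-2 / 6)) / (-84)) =-2591 / 176256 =-0.01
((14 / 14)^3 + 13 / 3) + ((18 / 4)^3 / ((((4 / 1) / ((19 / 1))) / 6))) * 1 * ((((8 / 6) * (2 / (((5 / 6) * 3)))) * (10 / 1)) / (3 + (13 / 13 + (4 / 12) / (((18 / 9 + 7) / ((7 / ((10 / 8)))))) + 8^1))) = 5622839 / 2472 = 2274.61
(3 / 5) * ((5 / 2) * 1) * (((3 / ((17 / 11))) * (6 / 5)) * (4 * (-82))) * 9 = -876744 / 85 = -10314.64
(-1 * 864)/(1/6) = -5184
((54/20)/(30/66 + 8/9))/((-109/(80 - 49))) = -82863/144970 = -0.57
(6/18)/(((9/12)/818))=3272/9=363.56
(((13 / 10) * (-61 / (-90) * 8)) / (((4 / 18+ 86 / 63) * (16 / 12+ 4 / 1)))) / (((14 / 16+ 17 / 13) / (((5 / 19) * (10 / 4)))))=216489 / 862600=0.25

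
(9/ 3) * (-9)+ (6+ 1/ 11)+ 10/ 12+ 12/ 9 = -1237/ 66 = -18.74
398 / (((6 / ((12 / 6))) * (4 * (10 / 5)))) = 199 / 12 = 16.58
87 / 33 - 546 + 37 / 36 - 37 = -229417 / 396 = -579.34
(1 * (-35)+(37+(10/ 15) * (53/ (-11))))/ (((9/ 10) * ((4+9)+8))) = -400/ 6237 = -0.06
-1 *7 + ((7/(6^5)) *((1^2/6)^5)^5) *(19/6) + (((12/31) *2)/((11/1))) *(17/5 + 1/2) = -15210327824625896490220161587/2261586198743102251314708480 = -6.73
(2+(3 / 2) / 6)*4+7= 16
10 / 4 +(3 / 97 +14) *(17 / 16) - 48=-47479 / 1552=-30.59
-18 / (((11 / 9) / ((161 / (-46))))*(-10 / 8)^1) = -2268 / 55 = -41.24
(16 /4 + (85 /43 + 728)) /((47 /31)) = 978391 /2021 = 484.11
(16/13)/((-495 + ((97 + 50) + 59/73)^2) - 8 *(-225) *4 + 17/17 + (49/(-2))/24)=4092672/94944678803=0.00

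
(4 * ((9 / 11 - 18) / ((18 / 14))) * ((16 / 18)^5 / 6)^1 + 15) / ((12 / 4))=6531821 / 1948617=3.35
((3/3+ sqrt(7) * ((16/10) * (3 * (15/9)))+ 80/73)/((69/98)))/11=4998/18469+ 784 * sqrt(7)/759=3.00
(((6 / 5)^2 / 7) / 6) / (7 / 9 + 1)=27 / 1400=0.02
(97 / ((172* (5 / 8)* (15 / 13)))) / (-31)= -2522 / 99975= -0.03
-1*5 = -5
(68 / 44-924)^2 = 102961609 / 121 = 850922.39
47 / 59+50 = 2997 / 59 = 50.80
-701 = -701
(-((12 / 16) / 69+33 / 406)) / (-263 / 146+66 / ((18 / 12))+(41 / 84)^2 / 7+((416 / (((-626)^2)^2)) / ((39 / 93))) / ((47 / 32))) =-99971801768091450204 / 45817247110959439433189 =-0.00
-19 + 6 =-13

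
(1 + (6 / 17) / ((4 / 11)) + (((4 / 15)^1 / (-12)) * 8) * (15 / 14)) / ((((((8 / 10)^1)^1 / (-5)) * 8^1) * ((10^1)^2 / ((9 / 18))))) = -1271 / 182784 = -0.01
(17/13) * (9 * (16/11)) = 2448/143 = 17.12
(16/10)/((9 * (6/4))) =16/135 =0.12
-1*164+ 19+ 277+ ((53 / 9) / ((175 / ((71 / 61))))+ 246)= 36320113 / 96075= 378.04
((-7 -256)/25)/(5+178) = -263/4575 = -0.06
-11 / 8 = -1.38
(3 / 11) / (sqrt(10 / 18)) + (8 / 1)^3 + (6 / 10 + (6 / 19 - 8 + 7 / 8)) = 9* sqrt(5) / 55 + 384401 / 760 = 506.16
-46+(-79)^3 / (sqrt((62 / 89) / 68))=-493039 * sqrt(93806) / 31-46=-4871233.97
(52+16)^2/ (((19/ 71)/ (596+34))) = 10885869.47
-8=-8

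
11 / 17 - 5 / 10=5 / 34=0.15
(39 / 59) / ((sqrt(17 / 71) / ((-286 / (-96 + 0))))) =1859 * sqrt(1207) / 16048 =4.02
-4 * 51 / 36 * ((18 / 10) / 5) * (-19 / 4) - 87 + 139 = 6169 / 100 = 61.69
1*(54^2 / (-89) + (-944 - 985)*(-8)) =1370532 / 89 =15399.24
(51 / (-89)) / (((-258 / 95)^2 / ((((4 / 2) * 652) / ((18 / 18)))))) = -50016550 / 493683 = -101.31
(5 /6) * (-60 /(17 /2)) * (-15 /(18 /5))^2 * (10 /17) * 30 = -1562500 /867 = -1802.19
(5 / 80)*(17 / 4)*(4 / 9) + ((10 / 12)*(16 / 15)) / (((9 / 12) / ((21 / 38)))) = 235 / 304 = 0.77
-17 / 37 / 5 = -17 / 185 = -0.09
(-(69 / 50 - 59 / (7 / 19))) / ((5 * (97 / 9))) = 2.95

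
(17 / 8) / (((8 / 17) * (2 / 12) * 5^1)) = 867 / 160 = 5.42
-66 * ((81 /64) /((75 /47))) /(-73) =41877 /58400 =0.72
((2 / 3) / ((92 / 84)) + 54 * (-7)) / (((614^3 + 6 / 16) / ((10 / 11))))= -138880 / 93701300363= -0.00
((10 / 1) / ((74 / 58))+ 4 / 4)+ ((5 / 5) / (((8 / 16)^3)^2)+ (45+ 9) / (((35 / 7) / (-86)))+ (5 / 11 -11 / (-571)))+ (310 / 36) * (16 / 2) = -8226150997 / 10457865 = -786.60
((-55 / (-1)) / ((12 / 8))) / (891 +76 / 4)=11 / 273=0.04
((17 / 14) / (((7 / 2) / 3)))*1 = 51 / 49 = 1.04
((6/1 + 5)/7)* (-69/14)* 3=-2277/98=-23.23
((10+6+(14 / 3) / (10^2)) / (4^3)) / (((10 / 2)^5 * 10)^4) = 0.00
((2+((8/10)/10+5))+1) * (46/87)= 9292/2175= 4.27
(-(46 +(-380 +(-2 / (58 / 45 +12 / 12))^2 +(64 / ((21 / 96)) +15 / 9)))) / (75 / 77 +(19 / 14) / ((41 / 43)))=7836950330 / 481765299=16.27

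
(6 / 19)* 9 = 54 / 19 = 2.84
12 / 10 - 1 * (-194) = 195.20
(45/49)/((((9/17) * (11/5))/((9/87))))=1275/15631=0.08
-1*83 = -83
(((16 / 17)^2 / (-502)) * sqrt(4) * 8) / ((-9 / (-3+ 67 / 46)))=-72704 / 15015573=-0.00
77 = 77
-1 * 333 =-333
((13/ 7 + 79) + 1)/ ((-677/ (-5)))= 2865/ 4739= 0.60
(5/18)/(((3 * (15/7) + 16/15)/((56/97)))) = 4900/229017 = 0.02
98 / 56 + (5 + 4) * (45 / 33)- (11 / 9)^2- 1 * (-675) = 2450353 / 3564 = 687.53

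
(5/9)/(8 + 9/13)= 65/1017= 0.06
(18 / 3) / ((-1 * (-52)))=3 / 26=0.12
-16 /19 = -0.84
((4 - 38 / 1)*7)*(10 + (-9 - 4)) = 714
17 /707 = 0.02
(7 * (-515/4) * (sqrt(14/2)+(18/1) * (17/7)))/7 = -78795/14-515 * sqrt(7)/4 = -5968.85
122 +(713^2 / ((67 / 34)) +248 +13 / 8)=258349.92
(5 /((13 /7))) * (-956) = -33460 /13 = -2573.85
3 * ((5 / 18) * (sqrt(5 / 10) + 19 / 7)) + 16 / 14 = 5 * sqrt(2) / 12 + 143 / 42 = 3.99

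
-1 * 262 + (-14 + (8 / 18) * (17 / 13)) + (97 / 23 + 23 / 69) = -728906 / 2691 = -270.87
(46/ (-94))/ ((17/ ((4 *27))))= -2484/ 799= -3.11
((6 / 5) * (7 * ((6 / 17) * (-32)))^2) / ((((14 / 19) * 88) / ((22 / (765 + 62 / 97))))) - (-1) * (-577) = -61564538407 / 107315815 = -573.68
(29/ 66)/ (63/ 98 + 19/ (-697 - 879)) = 159964/ 229647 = 0.70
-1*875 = -875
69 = 69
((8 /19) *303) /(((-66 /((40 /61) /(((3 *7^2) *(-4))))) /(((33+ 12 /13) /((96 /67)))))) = 33835 /662948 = 0.05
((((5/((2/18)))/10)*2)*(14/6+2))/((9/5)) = 65/3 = 21.67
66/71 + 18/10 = 969/355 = 2.73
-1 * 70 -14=-84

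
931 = 931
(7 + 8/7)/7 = 57/49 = 1.16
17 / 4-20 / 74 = 589 / 148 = 3.98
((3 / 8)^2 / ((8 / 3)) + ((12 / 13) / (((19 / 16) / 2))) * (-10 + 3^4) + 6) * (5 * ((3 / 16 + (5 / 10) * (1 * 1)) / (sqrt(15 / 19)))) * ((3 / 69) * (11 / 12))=197964349 * sqrt(285) / 186155008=17.95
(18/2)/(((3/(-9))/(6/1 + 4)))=-270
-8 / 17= -0.47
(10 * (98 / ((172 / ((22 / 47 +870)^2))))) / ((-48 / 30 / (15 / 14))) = -274606458000 / 94987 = -2890989.90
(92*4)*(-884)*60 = -19518720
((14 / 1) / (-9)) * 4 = -6.22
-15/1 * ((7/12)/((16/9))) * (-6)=29.53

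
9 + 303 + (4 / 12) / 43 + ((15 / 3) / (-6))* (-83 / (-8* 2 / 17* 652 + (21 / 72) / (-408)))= 241762391791 / 775140231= 311.90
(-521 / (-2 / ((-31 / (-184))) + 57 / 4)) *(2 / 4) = -32302 / 295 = -109.50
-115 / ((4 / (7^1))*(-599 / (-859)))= -691495 / 2396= -288.60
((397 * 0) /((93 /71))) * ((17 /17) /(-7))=0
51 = 51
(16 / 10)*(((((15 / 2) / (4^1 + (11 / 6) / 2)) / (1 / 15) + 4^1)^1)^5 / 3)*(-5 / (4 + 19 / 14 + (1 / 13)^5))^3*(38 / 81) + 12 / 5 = -2818901736627498365585818246461823692716 / 987228001277426907626738963968035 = -2855370.53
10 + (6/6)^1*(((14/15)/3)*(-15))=16/3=5.33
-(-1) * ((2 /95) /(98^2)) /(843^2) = 1 /324190967310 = 0.00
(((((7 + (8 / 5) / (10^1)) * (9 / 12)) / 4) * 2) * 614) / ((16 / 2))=164859 / 800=206.07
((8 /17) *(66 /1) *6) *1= 3168 /17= 186.35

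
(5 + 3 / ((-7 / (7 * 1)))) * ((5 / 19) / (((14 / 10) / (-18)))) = -900 / 133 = -6.77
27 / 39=9 / 13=0.69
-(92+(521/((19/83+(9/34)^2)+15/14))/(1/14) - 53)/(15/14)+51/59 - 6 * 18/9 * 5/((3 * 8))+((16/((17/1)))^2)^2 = -136200890006235965/27213507615846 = -5004.90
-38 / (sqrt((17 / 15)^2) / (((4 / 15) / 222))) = -76 / 1887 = -0.04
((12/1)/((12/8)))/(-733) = -8/733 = -0.01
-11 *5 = -55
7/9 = 0.78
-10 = -10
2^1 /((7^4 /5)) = 10 /2401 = 0.00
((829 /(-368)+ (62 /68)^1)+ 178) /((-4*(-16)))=2.76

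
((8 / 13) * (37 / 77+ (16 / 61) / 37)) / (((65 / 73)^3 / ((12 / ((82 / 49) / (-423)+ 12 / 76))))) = 178043206179611808 / 5373349514872625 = 33.13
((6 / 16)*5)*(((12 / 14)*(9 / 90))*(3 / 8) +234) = 196587 / 448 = 438.81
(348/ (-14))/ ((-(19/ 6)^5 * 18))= 75168/ 17332693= 0.00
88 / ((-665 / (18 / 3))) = -528 / 665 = -0.79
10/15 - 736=-2206/3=-735.33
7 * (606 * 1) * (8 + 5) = 55146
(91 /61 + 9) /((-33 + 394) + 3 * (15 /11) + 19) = 1408 /51545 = 0.03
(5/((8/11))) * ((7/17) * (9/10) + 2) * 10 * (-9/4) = -199485/544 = -366.70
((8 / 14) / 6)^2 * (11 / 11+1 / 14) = 0.01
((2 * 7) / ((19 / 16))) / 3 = 224 / 57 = 3.93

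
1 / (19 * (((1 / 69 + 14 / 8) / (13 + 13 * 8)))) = 32292 / 9253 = 3.49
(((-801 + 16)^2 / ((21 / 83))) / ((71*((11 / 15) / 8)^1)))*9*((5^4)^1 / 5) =2301600375000 / 5467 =420998788.18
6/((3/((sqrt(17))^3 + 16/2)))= 16 + 34 * sqrt(17)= 156.19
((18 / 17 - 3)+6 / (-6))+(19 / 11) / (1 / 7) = 1711 / 187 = 9.15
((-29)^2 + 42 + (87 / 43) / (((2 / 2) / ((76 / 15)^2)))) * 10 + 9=6036163 / 645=9358.39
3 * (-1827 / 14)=-783 / 2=-391.50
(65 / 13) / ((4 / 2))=5 / 2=2.50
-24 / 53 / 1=-24 / 53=-0.45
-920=-920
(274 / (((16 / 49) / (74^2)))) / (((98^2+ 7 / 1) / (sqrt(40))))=1312871 * sqrt(10) / 1373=3023.79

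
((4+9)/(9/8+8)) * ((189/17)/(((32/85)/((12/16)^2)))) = 110565/4672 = 23.67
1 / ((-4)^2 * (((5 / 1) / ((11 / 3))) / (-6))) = -11 / 40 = -0.28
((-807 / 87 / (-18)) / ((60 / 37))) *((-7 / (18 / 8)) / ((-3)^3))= 69671 / 1902690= 0.04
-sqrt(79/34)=-sqrt(2686)/34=-1.52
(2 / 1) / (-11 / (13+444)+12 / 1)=914 / 5473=0.17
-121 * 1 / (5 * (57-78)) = 121 / 105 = 1.15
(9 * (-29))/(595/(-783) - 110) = 204363/86725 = 2.36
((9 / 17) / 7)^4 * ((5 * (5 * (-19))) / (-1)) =3116475 / 200533921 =0.02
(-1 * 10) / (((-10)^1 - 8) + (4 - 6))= 0.50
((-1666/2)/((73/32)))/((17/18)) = -28224/73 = -386.63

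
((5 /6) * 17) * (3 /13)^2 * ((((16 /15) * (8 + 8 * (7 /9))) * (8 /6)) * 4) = 61.04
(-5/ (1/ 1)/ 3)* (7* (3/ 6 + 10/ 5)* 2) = -175/ 3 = -58.33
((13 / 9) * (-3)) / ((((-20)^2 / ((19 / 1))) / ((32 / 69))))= -494 / 5175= -0.10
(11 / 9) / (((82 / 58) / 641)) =204479 / 369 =554.14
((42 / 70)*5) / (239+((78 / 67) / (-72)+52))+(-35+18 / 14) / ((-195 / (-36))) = -661451772 / 106447705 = -6.21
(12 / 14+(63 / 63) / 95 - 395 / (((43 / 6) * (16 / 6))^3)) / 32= 2744544421 / 108282173440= 0.03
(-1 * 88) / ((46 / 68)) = -2992 / 23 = -130.09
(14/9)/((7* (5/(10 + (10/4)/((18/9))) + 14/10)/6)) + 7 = 641/83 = 7.72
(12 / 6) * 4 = 8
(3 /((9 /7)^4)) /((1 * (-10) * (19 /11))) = -0.06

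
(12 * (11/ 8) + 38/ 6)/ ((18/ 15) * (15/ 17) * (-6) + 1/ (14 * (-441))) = -2396541/ 666809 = -3.59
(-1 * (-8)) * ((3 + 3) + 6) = 96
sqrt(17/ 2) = 2.92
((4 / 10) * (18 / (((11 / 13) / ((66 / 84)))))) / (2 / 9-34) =-1053 / 5320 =-0.20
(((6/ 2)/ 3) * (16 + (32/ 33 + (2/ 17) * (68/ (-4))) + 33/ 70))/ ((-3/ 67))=-2389823/ 6930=-344.85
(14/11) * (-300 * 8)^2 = 80640000/11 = 7330909.09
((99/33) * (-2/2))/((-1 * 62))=3/62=0.05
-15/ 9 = -5/ 3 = -1.67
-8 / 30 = -4 / 15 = -0.27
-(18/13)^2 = -324/169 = -1.92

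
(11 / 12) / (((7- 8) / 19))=-209 / 12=-17.42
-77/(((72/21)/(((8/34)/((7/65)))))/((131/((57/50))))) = -16391375/2907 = -5638.59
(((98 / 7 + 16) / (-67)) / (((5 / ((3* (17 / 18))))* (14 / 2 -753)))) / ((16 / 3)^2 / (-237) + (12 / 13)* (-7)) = -471393 / 9121715000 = -0.00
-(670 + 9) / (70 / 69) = -669.30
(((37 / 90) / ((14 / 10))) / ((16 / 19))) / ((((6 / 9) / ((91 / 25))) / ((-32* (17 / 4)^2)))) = -2641171 / 2400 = -1100.49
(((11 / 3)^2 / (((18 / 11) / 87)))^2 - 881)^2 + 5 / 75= 11060511772720724477 / 42515280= 260153802885.00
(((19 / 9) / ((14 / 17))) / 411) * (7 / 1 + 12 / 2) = 4199 / 51786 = 0.08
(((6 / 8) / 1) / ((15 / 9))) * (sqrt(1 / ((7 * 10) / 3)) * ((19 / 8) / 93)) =57 * sqrt(210) / 347200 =0.00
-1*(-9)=9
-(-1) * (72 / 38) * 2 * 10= 720 / 19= 37.89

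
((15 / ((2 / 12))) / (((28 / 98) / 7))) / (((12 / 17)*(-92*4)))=-12495 / 1472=-8.49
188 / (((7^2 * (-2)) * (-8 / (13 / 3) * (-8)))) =-611 / 4704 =-0.13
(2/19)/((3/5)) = 10/57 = 0.18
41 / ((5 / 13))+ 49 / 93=49814 / 465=107.13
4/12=1/3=0.33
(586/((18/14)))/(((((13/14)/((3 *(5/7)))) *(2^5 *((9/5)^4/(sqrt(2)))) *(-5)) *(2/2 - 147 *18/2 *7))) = 0.00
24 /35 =0.69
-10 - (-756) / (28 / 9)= 233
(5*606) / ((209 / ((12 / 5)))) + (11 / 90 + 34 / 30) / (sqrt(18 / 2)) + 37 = 4074967 / 56430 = 72.21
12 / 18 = 0.67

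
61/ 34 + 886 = 30185/ 34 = 887.79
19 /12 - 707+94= -7337 /12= -611.42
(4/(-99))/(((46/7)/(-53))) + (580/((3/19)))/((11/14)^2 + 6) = 1640341654/2953269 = 555.43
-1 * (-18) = 18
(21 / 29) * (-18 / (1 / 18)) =-6804 / 29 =-234.62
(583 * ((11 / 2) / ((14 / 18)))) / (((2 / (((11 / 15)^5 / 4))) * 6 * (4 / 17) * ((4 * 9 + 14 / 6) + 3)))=17557941071 / 9374400000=1.87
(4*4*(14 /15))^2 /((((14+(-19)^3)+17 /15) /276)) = -2308096 /256645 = -8.99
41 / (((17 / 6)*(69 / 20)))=4.19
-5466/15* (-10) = 3644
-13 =-13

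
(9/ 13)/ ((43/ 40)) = 360/ 559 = 0.64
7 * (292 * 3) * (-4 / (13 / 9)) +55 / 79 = -17438693 / 1027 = -16980.23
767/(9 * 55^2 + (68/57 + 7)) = 43719/1552292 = 0.03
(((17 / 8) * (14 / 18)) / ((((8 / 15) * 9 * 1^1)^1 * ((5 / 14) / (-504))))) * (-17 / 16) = 99127 / 192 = 516.29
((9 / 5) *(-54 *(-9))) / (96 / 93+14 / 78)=5288166 / 7325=721.93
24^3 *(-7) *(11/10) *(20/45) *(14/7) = -473088/5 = -94617.60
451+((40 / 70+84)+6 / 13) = 48779 / 91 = 536.03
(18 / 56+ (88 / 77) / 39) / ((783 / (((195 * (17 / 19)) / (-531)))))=-32555 / 221191236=-0.00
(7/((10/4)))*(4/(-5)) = -56/25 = -2.24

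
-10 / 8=-5 / 4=-1.25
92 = 92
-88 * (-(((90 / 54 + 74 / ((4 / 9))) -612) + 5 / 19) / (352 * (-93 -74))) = 50567 / 76152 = 0.66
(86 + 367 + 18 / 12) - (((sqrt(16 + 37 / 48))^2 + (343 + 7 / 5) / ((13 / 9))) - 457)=2047651 / 3120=656.30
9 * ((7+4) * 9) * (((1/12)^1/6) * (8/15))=33/5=6.60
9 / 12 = 3 / 4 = 0.75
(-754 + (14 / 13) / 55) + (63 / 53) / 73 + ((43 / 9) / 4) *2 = -37423960417 / 49794030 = -751.58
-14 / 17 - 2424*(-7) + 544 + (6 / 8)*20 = 297945 / 17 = 17526.18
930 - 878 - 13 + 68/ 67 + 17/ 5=14544/ 335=43.41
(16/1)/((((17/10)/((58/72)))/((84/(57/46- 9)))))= -213440/2601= -82.06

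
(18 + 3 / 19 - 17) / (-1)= -22 / 19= -1.16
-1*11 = -11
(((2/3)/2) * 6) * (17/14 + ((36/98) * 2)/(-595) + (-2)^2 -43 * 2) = -4710687/29155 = -161.57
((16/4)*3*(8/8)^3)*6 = 72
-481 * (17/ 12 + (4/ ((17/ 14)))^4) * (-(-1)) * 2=-57447662129/ 501126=-114637.16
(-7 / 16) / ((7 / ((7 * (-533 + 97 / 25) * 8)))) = 46298 / 25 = 1851.92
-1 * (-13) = 13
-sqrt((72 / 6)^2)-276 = -288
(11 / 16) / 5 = 11 / 80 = 0.14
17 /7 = 2.43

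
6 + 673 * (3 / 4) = 2043 / 4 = 510.75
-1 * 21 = -21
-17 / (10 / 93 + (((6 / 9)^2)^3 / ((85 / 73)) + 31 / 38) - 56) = 1240911090 / 4014806239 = 0.31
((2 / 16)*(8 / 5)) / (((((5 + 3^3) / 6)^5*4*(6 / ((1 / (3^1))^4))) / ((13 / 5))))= 13 / 209715200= 0.00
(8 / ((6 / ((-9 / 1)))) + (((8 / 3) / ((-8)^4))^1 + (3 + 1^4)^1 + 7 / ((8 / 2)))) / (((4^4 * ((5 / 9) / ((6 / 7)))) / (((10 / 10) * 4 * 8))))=-86391 / 71680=-1.21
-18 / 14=-9 / 7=-1.29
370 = 370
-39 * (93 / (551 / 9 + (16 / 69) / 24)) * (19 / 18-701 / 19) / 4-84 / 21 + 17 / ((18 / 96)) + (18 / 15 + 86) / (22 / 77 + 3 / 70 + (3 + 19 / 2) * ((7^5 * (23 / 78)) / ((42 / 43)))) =617.39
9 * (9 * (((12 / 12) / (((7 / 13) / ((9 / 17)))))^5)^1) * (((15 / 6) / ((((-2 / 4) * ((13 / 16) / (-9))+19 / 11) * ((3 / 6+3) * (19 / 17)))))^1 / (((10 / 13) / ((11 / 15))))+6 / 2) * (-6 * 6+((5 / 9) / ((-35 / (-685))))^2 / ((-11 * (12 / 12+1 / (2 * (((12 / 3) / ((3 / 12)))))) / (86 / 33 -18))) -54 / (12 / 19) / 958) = 344518810881968541066789931767 / 11134631614152255472594100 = 30941.20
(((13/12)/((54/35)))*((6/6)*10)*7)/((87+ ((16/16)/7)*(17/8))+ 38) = 222950/568377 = 0.39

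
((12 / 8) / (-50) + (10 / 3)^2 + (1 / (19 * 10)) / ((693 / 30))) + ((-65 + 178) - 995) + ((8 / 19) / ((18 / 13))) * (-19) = -128260689 / 146300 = -876.70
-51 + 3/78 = -1325/26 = -50.96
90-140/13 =1030/13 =79.23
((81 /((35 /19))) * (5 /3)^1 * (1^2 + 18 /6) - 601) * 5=-10775 /7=-1539.29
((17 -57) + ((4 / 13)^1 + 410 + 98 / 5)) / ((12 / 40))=16896 / 13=1299.69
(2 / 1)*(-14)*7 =-196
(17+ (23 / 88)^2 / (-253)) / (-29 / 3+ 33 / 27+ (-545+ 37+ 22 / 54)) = -39098835 / 1186868672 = -0.03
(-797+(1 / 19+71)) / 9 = -13793 / 171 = -80.66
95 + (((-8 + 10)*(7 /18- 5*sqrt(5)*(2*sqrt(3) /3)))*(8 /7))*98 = -2709.72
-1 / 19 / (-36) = 1 / 684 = 0.00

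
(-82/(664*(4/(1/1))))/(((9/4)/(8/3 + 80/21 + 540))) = -117629/15687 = -7.50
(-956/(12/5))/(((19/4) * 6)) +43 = 4963/171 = 29.02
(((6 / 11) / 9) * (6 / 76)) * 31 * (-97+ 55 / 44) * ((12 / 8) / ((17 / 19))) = -35619 / 1496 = -23.81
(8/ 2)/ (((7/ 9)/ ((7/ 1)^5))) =86436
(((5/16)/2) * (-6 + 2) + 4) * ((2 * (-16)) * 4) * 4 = -1728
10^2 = 100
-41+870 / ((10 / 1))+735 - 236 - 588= -43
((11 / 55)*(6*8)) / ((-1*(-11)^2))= -48 / 605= -0.08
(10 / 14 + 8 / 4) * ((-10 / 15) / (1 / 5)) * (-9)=570 / 7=81.43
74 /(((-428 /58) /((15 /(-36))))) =5365 /1284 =4.18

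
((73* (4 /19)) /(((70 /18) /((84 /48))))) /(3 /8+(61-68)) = -5256 /5035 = -1.04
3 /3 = 1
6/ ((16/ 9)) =27/ 8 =3.38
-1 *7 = -7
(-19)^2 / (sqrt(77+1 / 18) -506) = -3287988 / 4607261 -1083 * sqrt(2774) / 4607261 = -0.73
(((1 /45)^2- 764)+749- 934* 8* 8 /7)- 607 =-129863243 /14175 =-9161.43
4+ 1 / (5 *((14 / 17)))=297 / 70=4.24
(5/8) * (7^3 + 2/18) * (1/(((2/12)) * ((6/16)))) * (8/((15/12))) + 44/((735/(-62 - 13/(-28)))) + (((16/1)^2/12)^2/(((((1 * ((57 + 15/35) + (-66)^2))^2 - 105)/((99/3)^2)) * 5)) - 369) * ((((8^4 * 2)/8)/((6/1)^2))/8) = 60822568537652395/2946338038917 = 20643.45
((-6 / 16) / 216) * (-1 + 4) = -1 / 192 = -0.01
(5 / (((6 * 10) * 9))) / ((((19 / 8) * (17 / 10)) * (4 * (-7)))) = -5 / 61047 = -0.00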